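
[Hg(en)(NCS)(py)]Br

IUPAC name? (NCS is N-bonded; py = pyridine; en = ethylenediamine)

The 1 bromide counter-ion carries a total charge of -1, so each complex ion is 1+.
Ligand charges: 1×isothiocyanato (-1 each), 1×pyridine (neutral), 1×ethylenediamine (neutral); total -1. So Hg + (-1) = 1+, giving Hg = +2.
Ligands are named alphabetically: ethylenediamine before isothiocyanato before pyridine.

(ethylenediamine)isothiocyanato(pyridine)mercury(II) bromide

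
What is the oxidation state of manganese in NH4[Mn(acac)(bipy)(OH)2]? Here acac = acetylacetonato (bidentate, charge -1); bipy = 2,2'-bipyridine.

+2

1 ammonium outside the brackets (+1 each) → the complex ion is 1−.
Ligand charges: 2×OH = -2; 1×acac = -1; 1×bipy neutral; sum -3.
Mn + (-3) = 1− ⇒ Mn is +2.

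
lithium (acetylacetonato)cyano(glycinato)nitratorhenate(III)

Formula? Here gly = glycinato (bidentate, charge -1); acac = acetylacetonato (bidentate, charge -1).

Ligands: 1 cyano (CN, -1), 1 nitrato (NO3, -1), 1 glycinato (gly, -1), 1 acetylacetonato (acac, -1). Ligand charge sum = -4.
Charge balance with lithium (+1) requires 1 complex ion per 1 lithium.

Li[Re(acac)(CN)(gly)(NO3)]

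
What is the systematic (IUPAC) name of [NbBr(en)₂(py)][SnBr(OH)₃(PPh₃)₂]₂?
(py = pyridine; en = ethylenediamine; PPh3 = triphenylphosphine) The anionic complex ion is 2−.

bromobis(ethylenediamine)(pyridine)niobium(V) bromotrihydroxobis(triphenylphosphine)stannate(II)

Both ions are complex: the cation is named first with the plain metal name, the anion second with the -ate form; each ion's ligands are alphabetised independently.
The complex anion is given as 2−; its ligand charges sum to -4, so Sn = +2.
With 2 anions per cation, the cation must be 2×2 = 4+.
Cation: ligand charges sum to -1; for the ion to be 4+, Nb = +5.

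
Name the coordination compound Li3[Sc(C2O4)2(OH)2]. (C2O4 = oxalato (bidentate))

The 3 lithium counter-ions carry a total charge of +3, so each complex ion is 3−.
Ligand charges: 2×hydroxo (-1 each), 2×oxalato (-2 each); total -6. So Sc + (-6) = 3−, giving Sc = +3.
Ligands are named alphabetically: hydroxo before oxalato.
The complex ion is anionic, so scandium takes the -ate form scandate(III).

lithium dihydroxodioxalatoscandate(III)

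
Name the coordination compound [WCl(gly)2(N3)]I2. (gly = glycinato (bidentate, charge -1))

The 2 iodide counter-ions carry a total charge of -2, so each complex ion is 2+.
Ligand charges: 1×azido (-1 each), 2×glycinato (-1 each), 1×chloro (-1 each); total -4. So W + (-4) = 2+, giving W = +6.
Ligands are named alphabetically: azido before chloro before glycinato.

azidochlorobis(glycinato)tungsten(VI) iodide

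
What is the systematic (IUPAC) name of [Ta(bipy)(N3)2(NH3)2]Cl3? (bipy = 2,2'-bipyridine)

The 3 chloride counter-ions carry a total charge of -3, so each complex ion is 3+.
Ligand charges: 1×2,2'-bipyridine (neutral), 2×ammine (neutral), 2×azido (-1 each); total -2. So Ta + (-2) = 3+, giving Ta = +5.
Ligands are named alphabetically: ammine before azido before bipyridine.

diamminediazido(2,2'-bipyridine)tantalum(V) chloride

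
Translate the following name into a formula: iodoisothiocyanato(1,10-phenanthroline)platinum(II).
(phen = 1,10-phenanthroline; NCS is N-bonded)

[PtI(NCS)(phen)]

Ligands: 1 iodo (I, -1), 1 1,10-phenanthroline (phen, neutral), 1 isothiocyanato (NCS, -1). Ligand charge sum = -2.
With Pt in oxidation state +2, the complex ion is [Pt...].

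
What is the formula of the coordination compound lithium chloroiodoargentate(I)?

Li[AgClI]

Ligands: 1 chloro (Cl, -1), 1 iodo (I, -1). Ligand charge sum = -2.
With Ag in oxidation state +1, the complex ion is [Ag...]^1−.
Charge balance with lithium (+1) requires 1 complex ion per 1 lithium.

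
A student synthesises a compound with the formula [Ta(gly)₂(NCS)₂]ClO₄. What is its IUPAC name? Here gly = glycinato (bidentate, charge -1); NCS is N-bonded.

The 1 perchlorate counter-ion carries a total charge of -1, so each complex ion is 1+.
Ligand charges: 2×glycinato (-1 each), 2×isothiocyanato (-1 each); total -4. So Ta + (-4) = 1+, giving Ta = +5.
Ligands are named alphabetically: glycinato before isothiocyanato.

bis(glycinato)diisothiocyanatotantalum(V) perchlorate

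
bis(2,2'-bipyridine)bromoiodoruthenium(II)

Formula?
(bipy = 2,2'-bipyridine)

Ligands: 1 bromo (Br, -1), 1 iodo (I, -1), 2 2,2'-bipyridine (bipy, neutral). Ligand charge sum = -2.
With Ru in oxidation state +2, the complex ion is [Ru...].

[Ru(bipy)2BrI]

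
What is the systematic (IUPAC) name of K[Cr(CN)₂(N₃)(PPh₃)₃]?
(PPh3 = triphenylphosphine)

potassium azidodicyanotris(triphenylphosphine)chromate(II)

The 1 potassium counter-ion carries a total charge of +1, so each complex ion is 1−.
Ligand charges: 1×azido (-1 each), 3×triphenylphosphine (neutral), 2×cyano (-1 each); total -3. So Cr + (-3) = 1−, giving Cr = +2.
Ligands are named alphabetically: azido before cyano before triphenylphosphine.
The complex ion is anionic, so chromium takes the -ate form chromate(II).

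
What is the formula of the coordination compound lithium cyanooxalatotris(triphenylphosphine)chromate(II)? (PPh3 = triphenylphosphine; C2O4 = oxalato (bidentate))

Li[Cr(C2O4)(CN)(PPh3)3]

Ligands: 3 triphenylphosphine (PPh3, neutral), 1 oxalato (C2O4, -2), 1 cyano (CN, -1). Ligand charge sum = -3.
With Cr in oxidation state +2, the complex ion is [Cr...]^1−.
Charge balance with lithium (+1) requires 1 complex ion per 1 lithium.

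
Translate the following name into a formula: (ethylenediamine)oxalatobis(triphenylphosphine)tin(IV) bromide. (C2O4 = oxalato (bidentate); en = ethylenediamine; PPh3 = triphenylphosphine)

[Sn(C2O4)(en)(PPh3)2]Br2

Ligands: 1 oxalato (C2O4, -2), 1 ethylenediamine (en, neutral), 2 triphenylphosphine (PPh3, neutral). Ligand charge sum = -2.
Charge balance with bromide (-1) requires 1 complex ion per 2 bromide.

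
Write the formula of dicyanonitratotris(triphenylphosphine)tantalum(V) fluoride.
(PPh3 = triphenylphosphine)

[Ta(CN)2(NO3)(PPh3)3]F2

Ligands: 2 cyano (CN, -1), 3 triphenylphosphine (PPh3, neutral), 1 nitrato (NO3, -1). Ligand charge sum = -3.
Charge balance with fluoride (-1) requires 1 complex ion per 2 fluoride.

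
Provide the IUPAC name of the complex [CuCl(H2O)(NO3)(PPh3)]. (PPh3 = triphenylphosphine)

aquachloronitrato(triphenylphosphine)copper(II)

There is no counter-ion, so the complex is neutral overall.
Ligand charges: 1×nitrato (-1 each), 1×triphenylphosphine (neutral), 1×chloro (-1 each), 1×aqua (neutral); total -2. So Cu + (-2) = 0, giving Cu = +2.
Ligands are named alphabetically: aqua before chloro before nitrato before triphenylphosphine.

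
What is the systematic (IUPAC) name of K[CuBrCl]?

potassium bromochlorocuprate(I)

The 1 potassium counter-ion carries a total charge of +1, so each complex ion is 1−.
Ligand charges: 1×chloro (-1 each), 1×bromo (-1 each); total -2. So Cu + (-2) = 1−, giving Cu = +1.
Ligands are named alphabetically: bromo before chloro.
The complex ion is anionic, so copper takes the -ate form cuprate(I).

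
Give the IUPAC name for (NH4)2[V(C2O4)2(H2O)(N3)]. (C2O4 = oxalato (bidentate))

ammonium aquaazidodioxalatovanadate(III)

The 2 ammonium counter-ions carry a total charge of +2, so each complex ion is 2−.
Ligand charges: 1×azido (-1 each), 2×oxalato (-2 each), 1×aqua (neutral); total -5. So V + (-5) = 2−, giving V = +3.
Ligands are named alphabetically: aqua before azido before oxalato.
The complex ion is anionic, so vanadium takes the -ate form vanadate(III).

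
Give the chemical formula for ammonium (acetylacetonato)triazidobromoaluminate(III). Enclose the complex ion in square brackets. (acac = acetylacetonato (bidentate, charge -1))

Ligands: 1 acetylacetonato (acac, -1), 1 bromo (Br, -1), 3 azido (N3, -1). Ligand charge sum = -5.
With Al in oxidation state +3, the complex ion is [Al...]^2−.
Charge balance with ammonium (+1) requires 1 complex ion per 2 ammonium.

(NH4)2[Al(acac)Br(N3)3]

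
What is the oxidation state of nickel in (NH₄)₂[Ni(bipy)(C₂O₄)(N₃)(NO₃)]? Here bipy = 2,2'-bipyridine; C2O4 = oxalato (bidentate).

2 ammonium outside the brackets (+1 each) → the complex ion is 2−.
Ligand charges: 1×N3 = -1; 1×bipy neutral; 1×NO3 = -1; 1×C2O4 = -2; sum -4.
Ni + (-4) = 2− ⇒ Ni is +2.

+2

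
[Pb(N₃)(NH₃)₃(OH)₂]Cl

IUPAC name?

triammineazidodihydroxolead(IV) chloride

The 1 chloride counter-ion carries a total charge of -1, so each complex ion is 1+.
Ligand charges: 1×azido (-1 each), 2×hydroxo (-1 each), 3×ammine (neutral); total -3. So Pb + (-3) = 1+, giving Pb = +4.
Ligands are named alphabetically: ammine before azido before hydroxo.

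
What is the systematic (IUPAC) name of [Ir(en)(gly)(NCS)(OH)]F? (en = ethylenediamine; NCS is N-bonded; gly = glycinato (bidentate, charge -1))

The 1 fluoride counter-ion carries a total charge of -1, so each complex ion is 1+.
Ligand charges: 1×ethylenediamine (neutral), 1×isothiocyanato (-1 each), 1×glycinato (-1 each), 1×hydroxo (-1 each); total -3. So Ir + (-3) = 1+, giving Ir = +4.
Ligands are named alphabetically: ethylenediamine before glycinato before hydroxo before isothiocyanato.

(ethylenediamine)(glycinato)hydroxoisothiocyanatoiridium(IV) fluoride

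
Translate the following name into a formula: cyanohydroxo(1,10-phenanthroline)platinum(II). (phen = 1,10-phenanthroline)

[Pt(CN)(OH)(phen)]

Ligands: 1 1,10-phenanthroline (phen, neutral), 1 hydroxo (OH, -1), 1 cyano (CN, -1). Ligand charge sum = -2.
With Pt in oxidation state +2, the complex ion is [Pt...].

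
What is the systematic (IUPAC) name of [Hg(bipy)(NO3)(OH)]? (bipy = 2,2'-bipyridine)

(2,2'-bipyridine)hydroxonitratomercury(II)

There is no counter-ion, so the complex is neutral overall.
Ligand charges: 1×hydroxo (-1 each), 1×2,2'-bipyridine (neutral), 1×nitrato (-1 each); total -2. So Hg + (-2) = 0, giving Hg = +2.
Ligands are named alphabetically: bipyridine before hydroxo before nitrato.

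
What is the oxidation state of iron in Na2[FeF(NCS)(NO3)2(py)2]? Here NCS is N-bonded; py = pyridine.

2 sodium outside the brackets (+1 each) → the complex ion is 2−.
Ligand charges: 2×NO3 = -2; 1×NCS = -1; 2×py neutral; 1×F = -1; sum -4.
Fe + (-4) = 2− ⇒ Fe is +2.

+2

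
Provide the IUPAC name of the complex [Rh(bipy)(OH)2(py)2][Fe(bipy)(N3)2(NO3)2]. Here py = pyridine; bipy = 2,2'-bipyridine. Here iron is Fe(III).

Fe is given as +3; the anion's ligand charges sum to -4, so the complex anion is 1−.
A 1:1 salt means the cation carries the equal and opposite charge, 1+.
Cation: ligand charges sum to -2; for the ion to be 1+, Rh = +3.

(2,2'-bipyridine)dihydroxobis(pyridine)rhodium(III) diazido(2,2'-bipyridine)dinitratoferrate(III)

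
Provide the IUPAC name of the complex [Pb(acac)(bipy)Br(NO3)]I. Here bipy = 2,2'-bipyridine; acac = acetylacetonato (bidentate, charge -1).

(acetylacetonato)(2,2'-bipyridine)bromonitratolead(IV) iodide

The 1 iodide counter-ion carries a total charge of -1, so each complex ion is 1+.
Ligand charges: 1×2,2'-bipyridine (neutral), 1×bromo (-1 each), 1×nitrato (-1 each), 1×acetylacetonato (-1 each); total -3. So Pb + (-3) = 1+, giving Pb = +4.
Ligands are named alphabetically: acetylacetonato before bipyridine before bromo before nitrato.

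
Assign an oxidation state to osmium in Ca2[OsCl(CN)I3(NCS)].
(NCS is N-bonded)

2 calcium outside the brackets (+2 each) → the complex ion is 4−.
Ligand charges: 1×Cl = -1; 3×I = -3; 1×CN = -1; 1×NCS = -1; sum -6.
Os + (-6) = 4− ⇒ Os is +2.

+2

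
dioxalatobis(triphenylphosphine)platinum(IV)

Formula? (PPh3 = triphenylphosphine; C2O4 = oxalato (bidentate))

Ligands: 2 triphenylphosphine (PPh3, neutral), 2 oxalato (C2O4, -2). Ligand charge sum = -4.
With Pt in oxidation state +4, the complex ion is [Pt...].

[Pt(C2O4)2(PPh3)2]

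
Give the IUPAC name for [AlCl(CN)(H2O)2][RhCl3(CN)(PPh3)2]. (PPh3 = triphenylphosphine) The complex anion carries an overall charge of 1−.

diaquachlorocyanoaluminium(III) trichlorocyanobis(triphenylphosphine)rhodate(III)

The complex anion is given as 1−; its ligand charges sum to -4, so Rh = +3.
A 1:1 salt means the cation carries the equal and opposite charge, 1+.
Cation: ligand charges sum to -2; for the ion to be 1+, Al = +3.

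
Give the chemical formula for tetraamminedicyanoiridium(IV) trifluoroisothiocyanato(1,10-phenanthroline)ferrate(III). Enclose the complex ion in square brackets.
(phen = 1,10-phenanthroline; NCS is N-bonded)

[Ir(CN)2(NH3)4][FeF3(NCS)(phen)]2

Cation [Ir…]: ligand charges -2, Ir(IV) ⇒ ion charge 2+.
Anion [Fe…]: ligand charges -4, Fe(III) ⇒ ion charge 1−.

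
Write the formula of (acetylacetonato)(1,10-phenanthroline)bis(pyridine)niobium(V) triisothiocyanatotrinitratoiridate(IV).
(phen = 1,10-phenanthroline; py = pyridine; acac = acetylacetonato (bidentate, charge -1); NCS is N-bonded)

[Nb(acac)(phen)(py)2][Ir(NCS)3(NO3)3]2

Cation [Nb…]: ligand charges -1, Nb(V) ⇒ ion charge 4+.
Anion [Ir…]: ligand charges -6, Ir(IV) ⇒ ion charge 2−.
One 4+ cation requires 2 of the 2− anion.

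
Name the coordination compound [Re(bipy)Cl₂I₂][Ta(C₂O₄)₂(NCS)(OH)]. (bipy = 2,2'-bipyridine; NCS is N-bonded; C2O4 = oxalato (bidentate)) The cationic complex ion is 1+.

Both ions are complex: the cation is named first with the plain metal name, the anion second with the -ate form; each ion's ligands are alphabetised independently.
The complex cation is given as 1+; its ligand charges sum to -4, so Re = +5.
A 1:1 salt means the anion carries the equal and opposite charge, 1−.
Anion: ligand charges sum to -6; for the ion to be 1−, Ta = +5.

(2,2'-bipyridine)dichlorodiiodorhenium(V) hydroxoisothiocyanatodioxalatotantalate(V)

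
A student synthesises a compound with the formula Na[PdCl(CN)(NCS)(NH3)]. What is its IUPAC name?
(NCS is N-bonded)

sodium amminechlorocyanoisothiocyanatopalladate(II)

The 1 sodium counter-ion carries a total charge of +1, so each complex ion is 1−.
Ligand charges: 1×ammine (neutral), 1×isothiocyanato (-1 each), 1×chloro (-1 each), 1×cyano (-1 each); total -3. So Pd + (-3) = 1−, giving Pd = +2.
The complex ion is anionic, so palladium takes the -ate form palladate(II).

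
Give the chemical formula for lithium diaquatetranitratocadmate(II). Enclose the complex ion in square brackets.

Li2[Cd(H2O)2(NO3)4]

Ligands: 2 aqua (H2O, neutral), 4 nitrato (NO3, -1). Ligand charge sum = -4.
With Cd in oxidation state +2, the complex ion is [Cd...]^2−.
Charge balance with lithium (+1) requires 1 complex ion per 2 lithium.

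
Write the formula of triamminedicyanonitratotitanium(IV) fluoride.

[Ti(CN)2(NH3)3(NO3)]F

Ligands: 1 nitrato (NO3, -1), 2 cyano (CN, -1), 3 ammine (NH3, neutral). Ligand charge sum = -3.
Charge balance with fluoride (-1) requires 1 complex ion per 1 fluoride.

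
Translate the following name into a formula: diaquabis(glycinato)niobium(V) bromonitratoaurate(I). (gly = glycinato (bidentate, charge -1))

[Nb(gly)2(H2O)2][AuBr(NO3)]3

Cation [Nb…]: ligand charges -2, Nb(V) ⇒ ion charge 3+.
Anion [Au…]: ligand charges -2, Au(I) ⇒ ion charge 1−.
One 3+ cation requires 3 of the 1− anion.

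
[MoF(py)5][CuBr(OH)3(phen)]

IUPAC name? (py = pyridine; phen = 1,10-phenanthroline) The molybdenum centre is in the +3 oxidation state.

fluoropentakis(pyridine)molybdenum(III) bromotrihydroxo(1,10-phenanthroline)cuprate(II)

Mo is given as +3; the cation's ligand charges sum to -1, so the complex cation is 2+.
A 1:1 salt means the anion carries the equal and opposite charge, 2−.
Anion: ligand charges sum to -4; for the ion to be 2−, Cu = +2.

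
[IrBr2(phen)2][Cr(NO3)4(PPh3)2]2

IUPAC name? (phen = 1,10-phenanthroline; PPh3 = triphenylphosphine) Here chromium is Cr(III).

dibromobis(1,10-phenanthroline)iridium(IV) tetranitratobis(triphenylphosphine)chromate(III)

Both ions are complex: the cation is named first with the plain metal name, the anion second with the -ate form; each ion's ligands are alphabetised independently.
Cr is given as +3; the anion's ligand charges sum to -4, so the complex anion is 1−.
With 2 anions per cation, the cation must be 2×1 = 2+.
Cation: ligand charges sum to -2; for the ion to be 2+, Ir = +4.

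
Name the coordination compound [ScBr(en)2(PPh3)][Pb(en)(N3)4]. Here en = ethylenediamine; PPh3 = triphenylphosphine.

bromobis(ethylenediamine)(triphenylphosphine)scandium(III) tetraazido(ethylenediamine)plumbate(II)

Both ions are complex: the cation is named first with the plain metal name, the anion second with the -ate form; each ion's ligands are alphabetised independently.
Scandium is always +3 in its complexes; the cation's ligand charges sum to -1, so the complex cation is 2+.
A 1:1 salt means the anion carries the equal and opposite charge, 2−.
Anion: ligand charges sum to -4; for the ion to be 2−, Pb = +2.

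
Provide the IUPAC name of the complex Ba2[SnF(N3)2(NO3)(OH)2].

The 2 barium counter-ions carry a total charge of +4, so each complex ion is 4−.
Ligand charges: 1×nitrato (-1 each), 1×fluoro (-1 each), 2×azido (-1 each), 2×hydroxo (-1 each); total -6. So Sn + (-6) = 4−, giving Sn = +2.
Ligands are named alphabetically: azido before fluoro before hydroxo before nitrato.
The complex ion is anionic, so tin takes the -ate form stannate(II).

barium diazidofluorodihydroxonitratostannate(II)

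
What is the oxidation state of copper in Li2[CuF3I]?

+2

2 lithium outside the brackets (+1 each) → the complex ion is 2−.
Ligand charges: 3×F = -3; 1×I = -1; sum -4.
Cu + (-4) = 2− ⇒ Cu is +2.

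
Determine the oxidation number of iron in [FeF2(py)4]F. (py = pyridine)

1 fluoride outside the brackets (-1 each) → the complex ion is 1+.
Ligand charges: 2×F = -2; 4×py neutral; sum -2.
Fe + (-2) = 1+ ⇒ Fe is +3.

+3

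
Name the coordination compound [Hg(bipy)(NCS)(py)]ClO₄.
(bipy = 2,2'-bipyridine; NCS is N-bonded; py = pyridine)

(2,2'-bipyridine)isothiocyanato(pyridine)mercury(II) perchlorate

The 1 perchlorate counter-ion carries a total charge of -1, so each complex ion is 1+.
Ligand charges: 1×2,2'-bipyridine (neutral), 1×isothiocyanato (-1 each), 1×pyridine (neutral); total -1. So Hg + (-1) = 1+, giving Hg = +2.
Ligands are named alphabetically: bipyridine before isothiocyanato before pyridine.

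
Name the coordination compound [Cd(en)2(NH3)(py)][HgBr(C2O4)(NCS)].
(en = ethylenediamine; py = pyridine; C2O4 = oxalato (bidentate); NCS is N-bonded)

Both ions are complex: the cation is named first with the plain metal name, the anion second with the -ate form; each ion's ligands are alphabetised independently.
Cadmium is always +2 in its complexes; the cation's ligand charges sum to 0, so the complex cation is 2+.
A 1:1 salt means the anion carries the equal and opposite charge, 2−.
Anion: ligand charges sum to -4; for the ion to be 2−, Hg = +2.

amminebis(ethylenediamine)(pyridine)cadmium(II) bromoisothiocyanatooxalatomercurate(II)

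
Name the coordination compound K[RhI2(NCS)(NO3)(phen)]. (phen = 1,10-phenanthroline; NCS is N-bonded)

The 1 potassium counter-ion carries a total charge of +1, so each complex ion is 1−.
Ligand charges: 1×nitrato (-1 each), 1×1,10-phenanthroline (neutral), 2×iodo (-1 each), 1×isothiocyanato (-1 each); total -4. So Rh + (-4) = 1−, giving Rh = +3.
Ligands are named alphabetically: iodo before isothiocyanato before nitrato before phenanthroline.
The complex ion is anionic, so rhodium takes the -ate form rhodate(III).

potassium diiodoisothiocyanatonitrato(1,10-phenanthroline)rhodate(III)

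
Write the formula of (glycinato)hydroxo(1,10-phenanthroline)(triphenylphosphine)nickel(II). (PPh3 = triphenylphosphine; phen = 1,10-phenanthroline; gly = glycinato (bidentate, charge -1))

Ligands: 1 hydroxo (OH, -1), 1 triphenylphosphine (PPh3, neutral), 1 1,10-phenanthroline (phen, neutral), 1 glycinato (gly, -1). Ligand charge sum = -2.
With Ni in oxidation state +2, the complex ion is [Ni...].

[Ni(gly)(OH)(phen)(PPh3)]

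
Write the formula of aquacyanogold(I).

Ligands: 1 aqua (H2O, neutral), 1 cyano (CN, -1). Ligand charge sum = -1.
With Au in oxidation state +1, the complex ion is [Au...].

[Au(CN)(H2O)]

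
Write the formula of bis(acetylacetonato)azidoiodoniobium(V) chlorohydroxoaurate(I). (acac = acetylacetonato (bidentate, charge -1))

[Nb(acac)2I(N3)][AuCl(OH)]

Cation [Nb…]: ligand charges -4, Nb(V) ⇒ ion charge 1+.
Anion [Au…]: ligand charges -2, Au(I) ⇒ ion charge 1−.
One 1+ cation balances one 1− anion.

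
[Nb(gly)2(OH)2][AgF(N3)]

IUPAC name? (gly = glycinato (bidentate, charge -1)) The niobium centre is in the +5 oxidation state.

Both ions are complex: the cation is named first with the plain metal name, the anion second with the -ate form; each ion's ligands are alphabetised independently.
Nb is given as +5; the cation's ligand charges sum to -4, so the complex cation is 1+.
A 1:1 salt means the anion carries the equal and opposite charge, 1−.
Anion: ligand charges sum to -2; for the ion to be 1−, Ag = +1.

bis(glycinato)dihydroxoniobium(V) azidofluoroargentate(I)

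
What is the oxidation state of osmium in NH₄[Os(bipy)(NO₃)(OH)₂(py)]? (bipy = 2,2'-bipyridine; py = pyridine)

+2

1 ammonium outside the brackets (+1 each) → the complex ion is 1−.
Ligand charges: 1×NO3 = -1; 1×bipy neutral; 1×py neutral; 2×OH = -2; sum -3.
Os + (-3) = 1− ⇒ Os is +2.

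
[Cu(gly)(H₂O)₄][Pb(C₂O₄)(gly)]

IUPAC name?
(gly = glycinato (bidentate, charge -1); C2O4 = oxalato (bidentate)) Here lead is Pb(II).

Both ions are complex: the cation is named first with the plain metal name, the anion second with the -ate form; each ion's ligands are alphabetised independently.
Pb is given as +2; the anion's ligand charges sum to -3, so the complex anion is 1−.
A 1:1 salt means the cation carries the equal and opposite charge, 1+.
Cation: ligand charges sum to -1; for the ion to be 1+, Cu = +2.

tetraaqua(glycinato)copper(II) (glycinato)oxalatoplumbate(II)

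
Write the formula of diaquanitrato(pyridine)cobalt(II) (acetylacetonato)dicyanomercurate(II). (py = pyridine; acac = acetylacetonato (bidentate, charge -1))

[Co(H2O)2(NO3)(py)][Hg(acac)(CN)2]

Cation [Co…]: ligand charges -1, Co(II) ⇒ ion charge 1+.
Anion [Hg…]: ligand charges -3, Hg(II) ⇒ ion charge 1−.
One 1+ cation balances one 1− anion.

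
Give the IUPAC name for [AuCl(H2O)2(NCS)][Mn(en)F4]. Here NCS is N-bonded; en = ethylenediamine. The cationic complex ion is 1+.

diaquachloroisothiocyanatogold(III) (ethylenediamine)tetrafluoromanganate(III)

The complex cation is given as 1+; its ligand charges sum to -2, so Au = +3.
A 1:1 salt means the anion carries the equal and opposite charge, 1−.
Anion: ligand charges sum to -4; for the ion to be 1−, Mn = +3.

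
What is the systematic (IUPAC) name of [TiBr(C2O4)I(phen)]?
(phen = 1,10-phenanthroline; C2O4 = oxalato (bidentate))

bromoiodooxalato(1,10-phenanthroline)titanium(IV)

There is no counter-ion, so the complex is neutral overall.
Ligand charges: 1×bromo (-1 each), 1×1,10-phenanthroline (neutral), 1×oxalato (-2 each), 1×iodo (-1 each); total -4. So Ti + (-4) = 0, giving Ti = +4.
Ligands are named alphabetically: bromo before iodo before oxalato before phenanthroline.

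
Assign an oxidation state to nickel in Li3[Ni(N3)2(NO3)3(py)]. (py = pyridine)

3 lithium outside the brackets (+1 each) → the complex ion is 3−.
Ligand charges: 1×py neutral; 3×NO3 = -3; 2×N3 = -2; sum -5.
Ni + (-5) = 3− ⇒ Ni is +2.

+2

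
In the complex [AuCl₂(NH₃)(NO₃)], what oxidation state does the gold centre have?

No counter-ion: the bracketed complex is neutral.
Ligand charges: 1×NH3 neutral; 2×Cl = -2; 1×NO3 = -1; sum -3.
Au + (-3) = 0 ⇒ Au is +3.

+3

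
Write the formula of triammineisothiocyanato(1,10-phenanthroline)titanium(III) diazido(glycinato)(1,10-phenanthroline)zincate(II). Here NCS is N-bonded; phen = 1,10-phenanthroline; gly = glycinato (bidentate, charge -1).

Cation [Ti…]: ligand charges -1, Ti(III) ⇒ ion charge 2+.
Anion [Zn…]: ligand charges -3, Zn(II) ⇒ ion charge 1−.
One 2+ cation requires 2 of the 1− anion.

[Ti(NCS)(NH3)3(phen)][Zn(gly)(N3)2(phen)]2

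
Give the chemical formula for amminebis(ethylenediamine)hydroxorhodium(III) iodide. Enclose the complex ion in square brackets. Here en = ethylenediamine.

Ligands: 1 ammine (NH3, neutral), 1 hydroxo (OH, -1), 2 ethylenediamine (en, neutral). Ligand charge sum = -1.
With Rh in oxidation state +3, the complex ion is [Rh...]^2+.
Charge balance with iodide (-1) requires 1 complex ion per 2 iodide.

[Rh(en)2(NH3)(OH)]I2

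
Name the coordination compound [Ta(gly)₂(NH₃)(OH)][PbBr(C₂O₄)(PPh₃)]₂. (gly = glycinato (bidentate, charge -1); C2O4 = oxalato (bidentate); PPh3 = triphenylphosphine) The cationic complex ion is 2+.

amminebis(glycinato)hydroxotantalum(V) bromooxalato(triphenylphosphine)plumbate(II)

The complex cation is given as 2+; its ligand charges sum to -3, so Ta = +5.
With 2 anions per cation, each anion must be 2/2 = 1−.
Anion: ligand charges sum to -3; for the ion to be 1−, Pb = +2.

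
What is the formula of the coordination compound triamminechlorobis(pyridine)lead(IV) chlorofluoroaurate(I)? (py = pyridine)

[PbCl(NH3)3(py)2][AuClF]3

Cation [Pb…]: ligand charges -1, Pb(IV) ⇒ ion charge 3+.
Anion [Au…]: ligand charges -2, Au(I) ⇒ ion charge 1−.
One 3+ cation requires 3 of the 1− anion.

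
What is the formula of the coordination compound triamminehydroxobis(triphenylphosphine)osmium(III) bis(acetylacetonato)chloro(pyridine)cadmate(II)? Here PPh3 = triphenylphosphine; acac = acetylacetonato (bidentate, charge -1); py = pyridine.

Cation [Os…]: ligand charges -1, Os(III) ⇒ ion charge 2+.
Anion [Cd…]: ligand charges -3, Cd(II) ⇒ ion charge 1−.

[Os(NH3)3(OH)(PPh3)2][Cd(acac)2Cl(py)]2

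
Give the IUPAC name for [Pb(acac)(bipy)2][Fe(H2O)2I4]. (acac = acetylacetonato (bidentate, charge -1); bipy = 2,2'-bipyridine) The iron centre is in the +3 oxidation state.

(acetylacetonato)bis(2,2'-bipyridine)lead(II) diaquatetraiodoferrate(III)

Fe is given as +3; the anion's ligand charges sum to -4, so the complex anion is 1−.
A 1:1 salt means the cation carries the equal and opposite charge, 1+.
Cation: ligand charges sum to -1; for the ion to be 1+, Pb = +2.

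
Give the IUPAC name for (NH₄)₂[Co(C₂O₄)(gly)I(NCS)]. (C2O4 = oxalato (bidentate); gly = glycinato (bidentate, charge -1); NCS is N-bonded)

ammonium (glycinato)iodoisothiocyanatooxalatocobaltate(III)

The 2 ammonium counter-ions carry a total charge of +2, so each complex ion is 2−.
Ligand charges: 1×oxalato (-2 each), 1×glycinato (-1 each), 1×isothiocyanato (-1 each), 1×iodo (-1 each); total -5. So Co + (-5) = 2−, giving Co = +3.
Ligands are named alphabetically: glycinato before iodo before isothiocyanato before oxalato.
The complex ion is anionic, so cobalt takes the -ate form cobaltate(III).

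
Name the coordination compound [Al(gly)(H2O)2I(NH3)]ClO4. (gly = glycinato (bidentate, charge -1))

amminediaqua(glycinato)iodoaluminium(III) perchlorate

The 1 perchlorate counter-ion carries a total charge of -1, so each complex ion is 1+.
Ligand charges: 1×glycinato (-1 each), 1×iodo (-1 each), 1×ammine (neutral), 2×aqua (neutral); total -2. So Al + (-2) = 1+, giving Al = +3.
Ligands are named alphabetically: ammine before aqua before glycinato before iodo.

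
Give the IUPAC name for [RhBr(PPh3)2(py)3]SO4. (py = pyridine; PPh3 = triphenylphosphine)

The 1 sulfate counter-ion carries a total charge of -2, so each complex ion is 2+.
Ligand charges: 3×pyridine (neutral), 1×bromo (-1 each), 2×triphenylphosphine (neutral); total -1. So Rh + (-1) = 2+, giving Rh = +3.
Ligands are named alphabetically: bromo before pyridine before triphenylphosphine.

bromotris(pyridine)bis(triphenylphosphine)rhodium(III) sulfate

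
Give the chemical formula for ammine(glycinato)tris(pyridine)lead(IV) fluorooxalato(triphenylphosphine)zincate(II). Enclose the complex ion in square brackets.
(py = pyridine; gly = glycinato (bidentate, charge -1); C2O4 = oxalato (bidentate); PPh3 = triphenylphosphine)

Cation [Pb…]: ligand charges -1, Pb(IV) ⇒ ion charge 3+.
Anion [Zn…]: ligand charges -3, Zn(II) ⇒ ion charge 1−.
One 3+ cation requires 3 of the 1− anion.

[Pb(gly)(NH3)(py)3][Zn(C2O4)F(PPh3)]3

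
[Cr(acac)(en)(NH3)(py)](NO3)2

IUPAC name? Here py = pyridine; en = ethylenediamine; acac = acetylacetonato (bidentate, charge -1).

(acetylacetonato)ammine(ethylenediamine)(pyridine)chromium(III) nitrate

The 2 nitrate counter-ions carry a total charge of -2, so each complex ion is 2+.
Ligand charges: 1×pyridine (neutral), 1×ethylenediamine (neutral), 1×ammine (neutral), 1×acetylacetonato (-1 each); total -1. So Cr + (-1) = 2+, giving Cr = +3.
Ligands are named alphabetically: acetylacetonato before ammine before ethylenediamine before pyridine.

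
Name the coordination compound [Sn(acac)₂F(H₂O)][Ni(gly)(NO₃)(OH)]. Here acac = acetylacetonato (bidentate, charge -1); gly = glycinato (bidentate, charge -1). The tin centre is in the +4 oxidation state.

bis(acetylacetonato)aquafluorotin(IV) (glycinato)hydroxonitratonickelate(II)

Both ions are complex: the cation is named first with the plain metal name, the anion second with the -ate form; each ion's ligands are alphabetised independently.
Sn is given as +4; the cation's ligand charges sum to -3, so the complex cation is 1+.
A 1:1 salt means the anion carries the equal and opposite charge, 1−.
Anion: ligand charges sum to -3; for the ion to be 1−, Ni = +2.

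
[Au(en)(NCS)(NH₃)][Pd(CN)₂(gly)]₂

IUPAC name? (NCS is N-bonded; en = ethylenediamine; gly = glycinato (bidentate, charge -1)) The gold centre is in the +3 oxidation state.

ammine(ethylenediamine)isothiocyanatogold(III) dicyano(glycinato)palladate(II)

Both ions are complex: the cation is named first with the plain metal name, the anion second with the -ate form; each ion's ligands are alphabetised independently.
Au is given as +3; the cation's ligand charges sum to -1, so the complex cation is 2+.
With 2 anions per cation, each anion must be 2/2 = 1−.
Anion: ligand charges sum to -3; for the ion to be 1−, Pd = +2.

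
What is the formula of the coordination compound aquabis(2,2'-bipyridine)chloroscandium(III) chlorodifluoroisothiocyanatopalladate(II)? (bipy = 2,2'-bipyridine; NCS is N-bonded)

Cation [Sc…]: ligand charges -1, Sc(III) ⇒ ion charge 2+.
Anion [Pd…]: ligand charges -4, Pd(II) ⇒ ion charge 2−.
One 2+ cation balances one 2− anion.

[Sc(bipy)2Cl(H2O)][PdClF2(NCS)]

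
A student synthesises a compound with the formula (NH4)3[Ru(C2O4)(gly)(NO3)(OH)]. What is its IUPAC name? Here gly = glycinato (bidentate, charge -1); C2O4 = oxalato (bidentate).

ammonium (glycinato)hydroxonitratooxalatoruthenate(II)

The 3 ammonium counter-ions carry a total charge of +3, so each complex ion is 3−.
Ligand charges: 1×glycinato (-1 each), 1×hydroxo (-1 each), 1×nitrato (-1 each), 1×oxalato (-2 each); total -5. So Ru + (-5) = 3−, giving Ru = +2.
The complex ion is anionic, so ruthenium takes the -ate form ruthenate(II).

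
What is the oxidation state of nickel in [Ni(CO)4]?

0

No counter-ion: the bracketed complex is neutral.
Ligand charges: 4×CO neutral; sum 0.
Ni + (0) = 0 ⇒ Ni is 0.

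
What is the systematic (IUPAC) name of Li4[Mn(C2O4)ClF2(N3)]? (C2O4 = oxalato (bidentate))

The 4 lithium counter-ions carry a total charge of +4, so each complex ion is 4−.
Ligand charges: 2×fluoro (-1 each), 1×chloro (-1 each), 1×oxalato (-2 each), 1×azido (-1 each); total -6. So Mn + (-6) = 4−, giving Mn = +2.
Ligands are named alphabetically: azido before chloro before fluoro before oxalato.
The complex ion is anionic, so manganese takes the -ate form manganate(II).

lithium azidochlorodifluorooxalatomanganate(II)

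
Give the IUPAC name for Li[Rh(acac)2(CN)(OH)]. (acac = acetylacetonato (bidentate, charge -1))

lithium bis(acetylacetonato)cyanohydroxorhodate(III)

The 1 lithium counter-ion carries a total charge of +1, so each complex ion is 1−.
Ligand charges: 1×hydroxo (-1 each), 2×acetylacetonato (-1 each), 1×cyano (-1 each); total -4. So Rh + (-4) = 1−, giving Rh = +3.
Ligands are named alphabetically: acetylacetonato before cyano before hydroxo.
The complex ion is anionic, so rhodium takes the -ate form rhodate(III).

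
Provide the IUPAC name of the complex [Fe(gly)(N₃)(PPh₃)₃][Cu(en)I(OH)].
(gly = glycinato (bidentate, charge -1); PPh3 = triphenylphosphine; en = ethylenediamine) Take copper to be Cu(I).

Both ions are complex: the cation is named first with the plain metal name, the anion second with the -ate form; each ion's ligands are alphabetised independently.
Cu is given as +1; the anion's ligand charges sum to -2, so the complex anion is 1−.
A 1:1 salt means the cation carries the equal and opposite charge, 1+.
Cation: ligand charges sum to -2; for the ion to be 1+, Fe = +3.

azido(glycinato)tris(triphenylphosphine)iron(III) (ethylenediamine)hydroxoiodocuprate(I)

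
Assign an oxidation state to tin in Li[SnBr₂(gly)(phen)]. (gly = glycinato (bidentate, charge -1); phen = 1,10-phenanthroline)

1 lithium outside the brackets (+1 each) → the complex ion is 1−.
Ligand charges: 1×gly = -1; 1×phen neutral; 2×Br = -2; sum -3.
Sn + (-3) = 1− ⇒ Sn is +2.

+2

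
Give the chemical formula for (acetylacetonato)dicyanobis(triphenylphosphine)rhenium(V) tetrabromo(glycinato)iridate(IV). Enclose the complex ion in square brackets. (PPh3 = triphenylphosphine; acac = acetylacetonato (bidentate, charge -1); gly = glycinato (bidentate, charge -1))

[Re(acac)(CN)2(PPh3)2][IrBr4(gly)]2

Cation [Re…]: ligand charges -3, Re(V) ⇒ ion charge 2+.
Anion [Ir…]: ligand charges -5, Ir(IV) ⇒ ion charge 1−.
One 2+ cation requires 2 of the 1− anion.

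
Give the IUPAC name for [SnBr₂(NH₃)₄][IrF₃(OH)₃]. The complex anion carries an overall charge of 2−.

The complex anion is given as 2−; its ligand charges sum to -6, so Ir = +4.
A 1:1 salt means the cation carries the equal and opposite charge, 2+.
Cation: ligand charges sum to -2; for the ion to be 2+, Sn = +4.

tetraamminedibromotin(IV) trifluorotrihydroxoiridate(IV)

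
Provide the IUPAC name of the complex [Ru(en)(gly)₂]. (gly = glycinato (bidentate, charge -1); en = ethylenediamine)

There is no counter-ion, so the complex is neutral overall.
Ligand charges: 2×glycinato (-1 each), 1×ethylenediamine (neutral); total -2. So Ru + (-2) = 0, giving Ru = +2.
Ligands are named alphabetically: ethylenediamine before glycinato.

(ethylenediamine)bis(glycinato)ruthenium(II)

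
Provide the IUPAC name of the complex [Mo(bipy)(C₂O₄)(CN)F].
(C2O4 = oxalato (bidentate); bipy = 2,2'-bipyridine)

(2,2'-bipyridine)cyanofluorooxalatomolybdenum(IV)

There is no counter-ion, so the complex is neutral overall.
Ligand charges: 1×fluoro (-1 each), 1×oxalato (-2 each), 1×cyano (-1 each), 1×2,2'-bipyridine (neutral); total -4. So Mo + (-4) = 0, giving Mo = +4.
Ligands are named alphabetically: bipyridine before cyano before fluoro before oxalato.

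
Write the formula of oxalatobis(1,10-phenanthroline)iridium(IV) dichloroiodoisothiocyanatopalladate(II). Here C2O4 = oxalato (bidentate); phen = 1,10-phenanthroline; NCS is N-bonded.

Cation [Ir…]: ligand charges -2, Ir(IV) ⇒ ion charge 2+.
Anion [Pd…]: ligand charges -4, Pd(II) ⇒ ion charge 2−.
One 2+ cation balances one 2− anion.

[Ir(C2O4)(phen)2][PdCl2I(NCS)]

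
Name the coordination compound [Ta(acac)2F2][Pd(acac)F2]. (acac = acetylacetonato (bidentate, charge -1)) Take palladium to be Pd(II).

bis(acetylacetonato)difluorotantalum(V) (acetylacetonato)difluoropalladate(II)

Both ions are complex: the cation is named first with the plain metal name, the anion second with the -ate form; each ion's ligands are alphabetised independently.
Pd is given as +2; the anion's ligand charges sum to -3, so the complex anion is 1−.
A 1:1 salt means the cation carries the equal and opposite charge, 1+.
Cation: ligand charges sum to -4; for the ion to be 1+, Ta = +5.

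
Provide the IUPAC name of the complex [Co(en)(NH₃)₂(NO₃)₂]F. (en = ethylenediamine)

diammine(ethylenediamine)dinitratocobalt(III) fluoride

The 1 fluoride counter-ion carries a total charge of -1, so each complex ion is 1+.
Ligand charges: 2×ammine (neutral), 1×ethylenediamine (neutral), 2×nitrato (-1 each); total -2. So Co + (-2) = 1+, giving Co = +3.
Ligands are named alphabetically: ammine before ethylenediamine before nitrato.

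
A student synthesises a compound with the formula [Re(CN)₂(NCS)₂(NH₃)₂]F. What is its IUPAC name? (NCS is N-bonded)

The 1 fluoride counter-ion carries a total charge of -1, so each complex ion is 1+.
Ligand charges: 2×cyano (-1 each), 2×isothiocyanato (-1 each), 2×ammine (neutral); total -4. So Re + (-4) = 1+, giving Re = +5.
Ligands are named alphabetically: ammine before cyano before isothiocyanato.

diamminedicyanodiisothiocyanatorhenium(V) fluoride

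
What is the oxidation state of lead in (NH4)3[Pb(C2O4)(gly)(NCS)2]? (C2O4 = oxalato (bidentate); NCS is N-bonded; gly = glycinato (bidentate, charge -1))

3 ammonium outside the brackets (+1 each) → the complex ion is 3−.
Ligand charges: 1×C2O4 = -2; 2×NCS = -2; 1×gly = -1; sum -5.
Pb + (-5) = 3− ⇒ Pb is +2.

+2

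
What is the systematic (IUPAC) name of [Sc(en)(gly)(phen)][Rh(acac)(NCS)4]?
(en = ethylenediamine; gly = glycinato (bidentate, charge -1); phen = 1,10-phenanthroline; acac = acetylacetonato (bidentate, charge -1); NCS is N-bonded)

Both ions are complex: the cation is named first with the plain metal name, the anion second with the -ate form; each ion's ligands are alphabetised independently.
Scandium is always +3 in its complexes; the cation's ligand charges sum to -1, so the complex cation is 2+.
A 1:1 salt means the anion carries the equal and opposite charge, 2−.
Anion: ligand charges sum to -5; for the ion to be 2−, Rh = +3.

(ethylenediamine)(glycinato)(1,10-phenanthroline)scandium(III) (acetylacetonato)tetraisothiocyanatorhodate(III)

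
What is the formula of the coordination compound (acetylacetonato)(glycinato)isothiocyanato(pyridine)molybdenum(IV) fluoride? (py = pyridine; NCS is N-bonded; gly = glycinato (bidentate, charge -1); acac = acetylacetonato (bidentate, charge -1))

[Mo(acac)(gly)(NCS)(py)]F

Ligands: 1 pyridine (py, neutral), 1 isothiocyanato (NCS, -1), 1 glycinato (gly, -1), 1 acetylacetonato (acac, -1). Ligand charge sum = -3.
With Mo in oxidation state +4, the complex ion is [Mo...]^1+.
Charge balance with fluoride (-1) requires 1 complex ion per 1 fluoride.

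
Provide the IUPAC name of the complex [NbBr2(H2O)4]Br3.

The 3 bromide counter-ions carry a total charge of -3, so each complex ion is 3+.
Ligand charges: 4×aqua (neutral), 2×bromo (-1 each); total -2. So Nb + (-2) = 3+, giving Nb = +5.
Ligands are named alphabetically: aqua before bromo.

tetraaquadibromoniobium(V) bromide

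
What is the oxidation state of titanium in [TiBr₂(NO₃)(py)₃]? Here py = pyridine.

No counter-ion: the bracketed complex is neutral.
Ligand charges: 3×py neutral; 2×Br = -2; 1×NO3 = -1; sum -3.
Ti + (-3) = 0 ⇒ Ti is +3.

+3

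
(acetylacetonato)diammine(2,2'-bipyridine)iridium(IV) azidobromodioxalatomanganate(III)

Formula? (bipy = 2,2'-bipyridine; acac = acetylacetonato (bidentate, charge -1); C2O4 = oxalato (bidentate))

Cation [Ir…]: ligand charges -1, Ir(IV) ⇒ ion charge 3+.
Anion [Mn…]: ligand charges -6, Mn(III) ⇒ ion charge 3−.

[Ir(acac)(bipy)(NH3)2][MnBr(C2O4)2(N3)]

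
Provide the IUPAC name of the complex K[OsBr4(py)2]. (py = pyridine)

The 1 potassium counter-ion carries a total charge of +1, so each complex ion is 1−.
Ligand charges: 4×bromo (-1 each), 2×pyridine (neutral); total -4. So Os + (-4) = 1−, giving Os = +3.
The complex ion is anionic, so osmium takes the -ate form osmate(III).

potassium tetrabromobis(pyridine)osmate(III)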